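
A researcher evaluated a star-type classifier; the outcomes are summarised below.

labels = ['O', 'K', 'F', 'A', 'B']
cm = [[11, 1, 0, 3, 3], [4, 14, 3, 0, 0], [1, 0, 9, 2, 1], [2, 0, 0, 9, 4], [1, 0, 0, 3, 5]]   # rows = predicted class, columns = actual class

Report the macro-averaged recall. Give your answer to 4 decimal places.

0.6353

Per-class recall (TP/(TP+FN)):
  O: TP=11, FN=4+1+2+1=8 → 11/19 = 0.57895
  K: TP=14, FN=1+0+0+0=1 → 14/15 = 0.93333
  F: TP=9, FN=0+3+0+0=3 → 9/12 = 0.75000
  A: TP=9, FN=3+0+2+3=8 → 9/17 = 0.52941
  B: TP=5, FN=3+0+1+4=8 → 5/13 = 0.38462
Macro-recall = mean = (0.57895 + 0.93333 + 0.75000 + 0.52941 + 0.38462) / 5 = 0.6353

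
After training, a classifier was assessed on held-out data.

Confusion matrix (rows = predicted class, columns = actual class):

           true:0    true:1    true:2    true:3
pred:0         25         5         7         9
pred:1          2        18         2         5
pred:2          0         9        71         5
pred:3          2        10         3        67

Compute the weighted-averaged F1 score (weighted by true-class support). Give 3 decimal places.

0.750

Per-class F1 score (2·TP/(2·TP+FP+FN)):
  0: TP=25, FP=5+7+9=21, FN=2+0+2=4 → 50/75 = 0.6667
  1: TP=18, FP=2+2+5=9, FN=5+9+10=24 → 36/69 = 0.5217
  2: TP=71, FP=0+9+5=14, FN=7+2+3=12 → 142/168 = 0.8452
  3: TP=67, FP=2+10+3=15, FN=9+5+5=19 → 134/168 = 0.7976
Weighted-F1 score = Σ (supportᵢ/N)·F1 scoreᵢ with N=240: (29/240)·0.6667 + (42/240)·0.5217 + (83/240)·0.8452 + (86/240)·0.7976 = 0.750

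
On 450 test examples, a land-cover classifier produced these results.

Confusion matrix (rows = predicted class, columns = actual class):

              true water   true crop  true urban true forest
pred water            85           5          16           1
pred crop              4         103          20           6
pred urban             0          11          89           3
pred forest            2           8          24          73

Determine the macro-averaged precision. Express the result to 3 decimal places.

Per-class precision (TP/(TP+FP)):
  water: TP=85, FP=5+16+1=22 → 85/107 = 0.7944
  crop: TP=103, FP=4+20+6=30 → 103/133 = 0.7744
  urban: TP=89, FP=0+11+3=14 → 89/103 = 0.8641
  forest: TP=73, FP=2+8+24=34 → 73/107 = 0.6822
Macro-precision = mean = (0.7944 + 0.7744 + 0.8641 + 0.6822) / 4 = 0.779

0.779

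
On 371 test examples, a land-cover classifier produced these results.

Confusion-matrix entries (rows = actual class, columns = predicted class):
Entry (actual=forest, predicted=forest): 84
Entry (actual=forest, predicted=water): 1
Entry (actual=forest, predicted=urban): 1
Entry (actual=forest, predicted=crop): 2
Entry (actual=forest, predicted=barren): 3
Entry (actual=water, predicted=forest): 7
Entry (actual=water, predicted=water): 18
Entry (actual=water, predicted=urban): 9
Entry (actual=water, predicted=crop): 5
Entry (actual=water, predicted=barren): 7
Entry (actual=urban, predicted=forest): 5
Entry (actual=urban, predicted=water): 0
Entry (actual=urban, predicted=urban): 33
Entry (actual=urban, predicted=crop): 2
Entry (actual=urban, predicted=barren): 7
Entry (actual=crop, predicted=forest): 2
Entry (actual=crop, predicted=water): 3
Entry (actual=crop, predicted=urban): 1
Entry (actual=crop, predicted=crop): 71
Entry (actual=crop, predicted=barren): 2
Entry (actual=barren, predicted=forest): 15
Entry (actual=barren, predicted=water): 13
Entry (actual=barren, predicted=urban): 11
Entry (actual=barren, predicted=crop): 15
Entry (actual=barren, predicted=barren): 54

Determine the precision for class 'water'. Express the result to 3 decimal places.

Treat 'water' as positive and all other classes as negative.
precision = TP/(TP+FP).
water: TP=18, FP=1+0+3+13=17 → 18/35 = 0.5143

0.514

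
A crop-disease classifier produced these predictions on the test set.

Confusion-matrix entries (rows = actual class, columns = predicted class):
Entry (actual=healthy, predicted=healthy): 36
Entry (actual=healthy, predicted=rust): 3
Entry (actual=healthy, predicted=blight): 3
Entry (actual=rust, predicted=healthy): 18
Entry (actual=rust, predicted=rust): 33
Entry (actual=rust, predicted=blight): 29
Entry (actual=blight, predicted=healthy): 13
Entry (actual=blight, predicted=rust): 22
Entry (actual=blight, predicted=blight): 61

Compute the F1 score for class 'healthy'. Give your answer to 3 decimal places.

One-vs-rest for 'healthy': TP = diagonal; FP = other classes predicted 'healthy'; FN = 'healthy' predicted as other.
F1 score = 2·TP/(2·TP+FP+FN).
healthy: TP=36, FP=18+13=31, FN=3+3=6 → 72/109 = 0.6606

0.661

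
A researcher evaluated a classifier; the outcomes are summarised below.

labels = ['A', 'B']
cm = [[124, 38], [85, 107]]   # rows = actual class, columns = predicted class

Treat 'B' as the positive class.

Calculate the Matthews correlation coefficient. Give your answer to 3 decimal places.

MCC = (TP·TN − FP·FN) / √((TP+FP)(TP+FN)(TN+FP)(TN+FN))
Numerator = 107·124 − 38·85 = 10038
Denominator = √(145·192·162·209) = √942606720 = 30701.9009
MCC = 10038 / 30701.9009 = 0.327

0.327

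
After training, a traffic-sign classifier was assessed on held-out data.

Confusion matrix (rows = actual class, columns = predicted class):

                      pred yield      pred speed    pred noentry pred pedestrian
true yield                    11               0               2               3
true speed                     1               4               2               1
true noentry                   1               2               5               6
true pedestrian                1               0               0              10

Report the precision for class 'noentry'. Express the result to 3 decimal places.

precision = TP/(TP+FP).
noentry: TP=5, FP=2+2+0=4 → 5/9 = 0.5556

0.556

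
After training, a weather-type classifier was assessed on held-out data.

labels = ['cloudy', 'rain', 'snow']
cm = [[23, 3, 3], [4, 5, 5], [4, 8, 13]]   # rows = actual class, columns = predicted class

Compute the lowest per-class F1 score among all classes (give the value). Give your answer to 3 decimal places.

0.333

Per-class F1 score (2·TP/(2·TP+FP+FN)):
  cloudy: TP=23, FP=4+4=8, FN=3+3=6 → 46/60 = 0.7667
  rain: TP=5, FP=3+8=11, FN=4+5=9 → 10/30 = 0.3333
  snow: TP=13, FP=3+5=8, FN=4+8=12 → 26/46 = 0.5652
Lowest is class 'rain' with F1 score = 0.333.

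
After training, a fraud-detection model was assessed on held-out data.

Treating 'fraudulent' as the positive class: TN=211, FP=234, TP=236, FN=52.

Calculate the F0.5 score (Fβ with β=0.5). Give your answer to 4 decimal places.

Fβ = (1+β²)·TP / ((1+β²)·TP + β²·FN + FP), with β²=1/4
= 1.25·236 / (1.25·236 + 0.25·52 + 234) = 0.5443

0.5443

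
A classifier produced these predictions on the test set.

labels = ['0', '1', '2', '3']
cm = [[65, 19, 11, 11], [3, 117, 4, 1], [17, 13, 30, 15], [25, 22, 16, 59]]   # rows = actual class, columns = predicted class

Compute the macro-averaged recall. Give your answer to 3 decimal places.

0.608

Per-class recall (TP/(TP+FN)):
  0: TP=65, FN=19+11+11=41 → 65/106 = 0.6132
  1: TP=117, FN=3+4+1=8 → 117/125 = 0.9360
  2: TP=30, FN=17+13+15=45 → 30/75 = 0.4000
  3: TP=59, FN=25+22+16=63 → 59/122 = 0.4836
Macro-recall = mean = (0.6132 + 0.9360 + 0.4000 + 0.4836) / 4 = 0.608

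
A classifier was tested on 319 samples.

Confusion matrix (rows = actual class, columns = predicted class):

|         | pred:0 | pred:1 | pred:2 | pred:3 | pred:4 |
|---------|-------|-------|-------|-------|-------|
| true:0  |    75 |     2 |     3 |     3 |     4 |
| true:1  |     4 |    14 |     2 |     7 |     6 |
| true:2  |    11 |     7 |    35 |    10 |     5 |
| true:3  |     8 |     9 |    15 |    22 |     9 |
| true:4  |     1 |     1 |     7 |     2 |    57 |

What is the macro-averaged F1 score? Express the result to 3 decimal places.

Per-class F1 score (2·TP/(2·TP+FP+FN)):
  0: TP=75, FP=4+11+8+1=24, FN=2+3+3+4=12 → 150/186 = 0.8065
  1: TP=14, FP=2+7+9+1=19, FN=4+2+7+6=19 → 28/66 = 0.4242
  2: TP=35, FP=3+2+15+7=27, FN=11+7+10+5=33 → 70/130 = 0.5385
  3: TP=22, FP=3+7+10+2=22, FN=8+9+15+9=41 → 44/107 = 0.4112
  4: TP=57, FP=4+6+5+9=24, FN=1+1+7+2=11 → 114/149 = 0.7651
Macro-F1 score = mean = (0.8065 + 0.4242 + 0.5385 + 0.4112 + 0.7651) / 5 = 0.589

0.589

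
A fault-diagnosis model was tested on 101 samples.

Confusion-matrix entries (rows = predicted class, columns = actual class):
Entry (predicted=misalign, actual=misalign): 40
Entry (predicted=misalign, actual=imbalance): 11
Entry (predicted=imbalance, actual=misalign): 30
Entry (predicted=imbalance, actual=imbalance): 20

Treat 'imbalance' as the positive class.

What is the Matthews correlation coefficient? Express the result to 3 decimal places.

MCC = (TP·TN − FP·FN) / √((TP+FP)(TP+FN)(TN+FP)(TN+FN))
Numerator = 20·40 − 30·11 = 470
Denominator = √(50·31·70·51) = √5533500 = 2352.3393
MCC = 470 / 2352.3393 = 0.200

0.200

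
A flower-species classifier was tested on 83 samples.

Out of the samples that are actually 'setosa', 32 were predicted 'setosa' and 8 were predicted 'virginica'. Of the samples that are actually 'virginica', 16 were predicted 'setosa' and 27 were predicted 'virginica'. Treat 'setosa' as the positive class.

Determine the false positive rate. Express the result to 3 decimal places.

0.372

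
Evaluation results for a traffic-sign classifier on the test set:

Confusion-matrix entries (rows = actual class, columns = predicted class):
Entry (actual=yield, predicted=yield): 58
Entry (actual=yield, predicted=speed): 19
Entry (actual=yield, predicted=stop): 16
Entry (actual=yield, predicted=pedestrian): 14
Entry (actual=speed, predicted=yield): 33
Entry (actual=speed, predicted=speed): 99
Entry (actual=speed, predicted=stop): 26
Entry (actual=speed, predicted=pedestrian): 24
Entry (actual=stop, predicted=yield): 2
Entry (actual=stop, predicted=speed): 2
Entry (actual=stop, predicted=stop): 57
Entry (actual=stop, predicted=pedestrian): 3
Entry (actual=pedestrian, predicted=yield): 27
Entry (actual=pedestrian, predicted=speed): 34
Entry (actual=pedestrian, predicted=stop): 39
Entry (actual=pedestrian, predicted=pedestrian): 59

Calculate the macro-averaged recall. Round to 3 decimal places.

0.587

Per-class recall (TP/(TP+FN)):
  yield: TP=58, FN=19+16+14=49 → 58/107 = 0.5421
  speed: TP=99, FN=33+26+24=83 → 99/182 = 0.5440
  stop: TP=57, FN=2+2+3=7 → 57/64 = 0.8906
  pedestrian: TP=59, FN=27+34+39=100 → 59/159 = 0.3711
Macro-recall = mean = (0.5421 + 0.5440 + 0.8906 + 0.3711) / 4 = 0.587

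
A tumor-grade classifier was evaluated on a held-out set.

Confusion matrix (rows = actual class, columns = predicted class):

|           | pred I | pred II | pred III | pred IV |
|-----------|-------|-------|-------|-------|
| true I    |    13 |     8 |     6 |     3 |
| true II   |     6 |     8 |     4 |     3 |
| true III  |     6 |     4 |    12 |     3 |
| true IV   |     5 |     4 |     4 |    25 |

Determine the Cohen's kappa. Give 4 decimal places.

Observed agreement pₒ = trace/N = 58/114 = 0.50877
Expected agreement pₑ = Σ (rowᵢ·colᵢ)/N² = (30·30 + 21·24 + 25·26 + 38·34)/114² = 0.25746
κ = (pₒ − pₑ)/(1 − pₑ) = (0.50877 − 0.25746)/(1 − 0.25746) = 0.3384

0.3384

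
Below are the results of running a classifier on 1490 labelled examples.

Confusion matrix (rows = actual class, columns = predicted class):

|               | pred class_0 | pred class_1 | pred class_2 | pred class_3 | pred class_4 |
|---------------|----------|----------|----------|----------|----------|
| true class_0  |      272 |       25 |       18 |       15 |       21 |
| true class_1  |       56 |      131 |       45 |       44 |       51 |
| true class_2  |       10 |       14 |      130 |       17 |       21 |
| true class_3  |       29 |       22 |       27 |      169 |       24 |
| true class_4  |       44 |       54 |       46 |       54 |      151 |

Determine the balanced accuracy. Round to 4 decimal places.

Balanced accuracy = mean of per-class recall.
  class_0: recall = 272/351 = 0.77493
  class_1: recall = 131/327 = 0.40061
  class_2: recall = 130/192 = 0.67708
  class_3: recall = 169/271 = 0.62362
  class_4: recall = 151/349 = 0.43266
Mean = (0.77493 + 0.40061 + 0.67708 + 0.62362 + 0.43266) / 5 = 0.5818

0.5818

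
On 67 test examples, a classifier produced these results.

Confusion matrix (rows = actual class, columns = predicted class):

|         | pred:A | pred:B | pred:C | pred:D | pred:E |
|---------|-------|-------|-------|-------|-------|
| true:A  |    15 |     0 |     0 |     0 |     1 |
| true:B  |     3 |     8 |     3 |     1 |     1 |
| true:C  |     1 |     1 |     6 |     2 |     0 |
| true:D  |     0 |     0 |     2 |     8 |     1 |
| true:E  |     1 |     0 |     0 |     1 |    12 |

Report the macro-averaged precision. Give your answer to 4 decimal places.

0.7302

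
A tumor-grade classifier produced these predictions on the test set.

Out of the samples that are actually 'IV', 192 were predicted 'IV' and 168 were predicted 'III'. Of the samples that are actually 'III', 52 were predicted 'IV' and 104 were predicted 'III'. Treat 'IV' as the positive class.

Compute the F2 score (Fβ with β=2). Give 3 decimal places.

Fβ = (1+β²)·TP / ((1+β²)·TP + β²·FN + FP), with β²=4
= 5·192 / (5·192 + 4·168 + 52) = 0.570

0.570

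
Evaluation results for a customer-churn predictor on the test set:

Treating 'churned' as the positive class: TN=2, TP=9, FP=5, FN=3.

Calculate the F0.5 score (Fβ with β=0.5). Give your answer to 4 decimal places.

0.6618

Fβ = (1+β²)·TP / ((1+β²)·TP + β²·FN + FP), with β²=1/4
= 1.25·9 / (1.25·9 + 0.25·3 + 5) = 0.6618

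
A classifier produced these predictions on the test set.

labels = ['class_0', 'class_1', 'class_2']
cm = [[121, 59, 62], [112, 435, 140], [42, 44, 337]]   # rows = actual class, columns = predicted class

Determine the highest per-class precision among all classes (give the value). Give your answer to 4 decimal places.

Per-class precision (TP/(TP+FP)):
  class_0: TP=121, FP=112+42=154 → 121/275 = 0.44000
  class_1: TP=435, FP=59+44=103 → 435/538 = 0.80855
  class_2: TP=337, FP=62+140=202 → 337/539 = 0.62523
Highest is class 'class_1' with precision = 0.8086.

0.8086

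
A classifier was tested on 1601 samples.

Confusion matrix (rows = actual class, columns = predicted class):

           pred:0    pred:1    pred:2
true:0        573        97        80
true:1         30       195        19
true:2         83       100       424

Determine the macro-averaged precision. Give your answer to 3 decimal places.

0.714

Per-class precision (TP/(TP+FP)):
  0: TP=573, FP=30+83=113 → 573/686 = 0.8353
  1: TP=195, FP=97+100=197 → 195/392 = 0.4974
  2: TP=424, FP=80+19=99 → 424/523 = 0.8107
Macro-precision = mean = (0.8353 + 0.4974 + 0.8107) / 3 = 0.714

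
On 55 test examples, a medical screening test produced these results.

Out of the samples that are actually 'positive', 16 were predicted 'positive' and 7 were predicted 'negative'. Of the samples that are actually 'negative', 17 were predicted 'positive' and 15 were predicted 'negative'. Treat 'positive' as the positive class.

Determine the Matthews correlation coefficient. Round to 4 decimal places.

MCC = (TP·TN − FP·FN) / √((TP+FP)(TP+FN)(TN+FP)(TN+FN))
Numerator = 16·15 − 17·7 = 121
Denominator = √(33·23·32·22) = √534336 = 730.9829
MCC = 121 / 730.9829 = 0.1655

0.1655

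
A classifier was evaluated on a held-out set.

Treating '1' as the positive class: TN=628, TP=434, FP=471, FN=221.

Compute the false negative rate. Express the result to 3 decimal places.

0.337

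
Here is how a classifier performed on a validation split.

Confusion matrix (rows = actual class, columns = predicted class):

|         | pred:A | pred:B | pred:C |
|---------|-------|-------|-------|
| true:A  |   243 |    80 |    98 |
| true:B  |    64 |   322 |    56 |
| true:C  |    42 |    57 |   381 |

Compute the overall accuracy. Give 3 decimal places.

0.704

Accuracy = trace / total = (243+322+381=946) / 1343 = 946/1343 = 0.704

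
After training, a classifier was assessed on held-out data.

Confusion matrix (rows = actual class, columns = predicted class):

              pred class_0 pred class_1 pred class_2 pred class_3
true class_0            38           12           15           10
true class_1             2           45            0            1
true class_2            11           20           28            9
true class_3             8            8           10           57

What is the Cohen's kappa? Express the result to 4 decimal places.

Observed agreement pₒ = trace/N = 168/274 = 0.61314
Expected agreement pₑ = Σ (rowᵢ·colᵢ)/N² = (75·59 + 48·85 + 68·53 + 83·77)/274² = 0.24642
κ = (pₒ − pₑ)/(1 − pₑ) = (0.61314 − 0.24642)/(1 − 0.24642) = 0.4866

0.4866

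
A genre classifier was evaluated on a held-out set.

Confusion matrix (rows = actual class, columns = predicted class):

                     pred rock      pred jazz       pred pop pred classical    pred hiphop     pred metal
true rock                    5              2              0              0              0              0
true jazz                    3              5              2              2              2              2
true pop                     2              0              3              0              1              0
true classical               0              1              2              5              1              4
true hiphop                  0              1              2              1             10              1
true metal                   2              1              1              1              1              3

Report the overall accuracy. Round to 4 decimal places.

0.4697

Accuracy = trace / total = (5+5+3+5+10+3=31) / 66 = 31/66 = 0.4697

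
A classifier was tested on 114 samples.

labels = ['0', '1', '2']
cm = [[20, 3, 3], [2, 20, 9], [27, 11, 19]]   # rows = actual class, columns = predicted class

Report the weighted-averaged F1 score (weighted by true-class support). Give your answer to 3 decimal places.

0.505

Per-class F1 score (2·TP/(2·TP+FP+FN)):
  0: TP=20, FP=2+27=29, FN=3+3=6 → 40/75 = 0.5333
  1: TP=20, FP=3+11=14, FN=2+9=11 → 40/65 = 0.6154
  2: TP=19, FP=3+9=12, FN=27+11=38 → 38/88 = 0.4318
Weighted-F1 score = Σ (supportᵢ/N)·F1 scoreᵢ with N=114: (26/114)·0.5333 + (31/114)·0.6154 + (57/114)·0.4318 = 0.505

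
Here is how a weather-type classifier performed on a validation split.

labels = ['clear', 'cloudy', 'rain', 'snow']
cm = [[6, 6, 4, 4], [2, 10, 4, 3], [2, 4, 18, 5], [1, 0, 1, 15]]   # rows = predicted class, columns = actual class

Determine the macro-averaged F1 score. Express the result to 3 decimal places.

Per-class F1 score (2·TP/(2·TP+FP+FN)):
  clear: TP=6, FP=6+4+4=14, FN=2+2+1=5 → 12/31 = 0.3871
  cloudy: TP=10, FP=2+4+3=9, FN=6+4+0=10 → 20/39 = 0.5128
  rain: TP=18, FP=2+4+5=11, FN=4+4+1=9 → 36/56 = 0.6429
  snow: TP=15, FP=1+0+1=2, FN=4+3+5=12 → 30/44 = 0.6818
Macro-F1 score = mean = (0.3871 + 0.5128 + 0.6429 + 0.6818) / 4 = 0.556

0.556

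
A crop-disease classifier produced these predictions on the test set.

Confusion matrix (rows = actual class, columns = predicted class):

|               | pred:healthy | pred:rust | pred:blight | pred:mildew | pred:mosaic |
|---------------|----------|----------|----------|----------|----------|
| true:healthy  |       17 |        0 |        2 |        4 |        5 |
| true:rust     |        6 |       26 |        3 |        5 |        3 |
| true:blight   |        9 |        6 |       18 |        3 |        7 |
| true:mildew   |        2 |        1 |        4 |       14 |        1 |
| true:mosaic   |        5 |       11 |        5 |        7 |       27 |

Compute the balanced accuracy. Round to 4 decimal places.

Balanced accuracy = mean of per-class recall.
  healthy: recall = 17/28 = 0.60714
  rust: recall = 26/43 = 0.60465
  blight: recall = 18/43 = 0.41860
  mildew: recall = 14/22 = 0.63636
  mosaic: recall = 27/55 = 0.49091
Mean = (0.60714 + 0.60465 + 0.41860 + 0.63636 + 0.49091) / 5 = 0.5515

0.5515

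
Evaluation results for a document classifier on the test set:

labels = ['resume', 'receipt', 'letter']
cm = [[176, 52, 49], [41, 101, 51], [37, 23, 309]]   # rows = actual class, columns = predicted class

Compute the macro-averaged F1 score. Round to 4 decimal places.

0.6682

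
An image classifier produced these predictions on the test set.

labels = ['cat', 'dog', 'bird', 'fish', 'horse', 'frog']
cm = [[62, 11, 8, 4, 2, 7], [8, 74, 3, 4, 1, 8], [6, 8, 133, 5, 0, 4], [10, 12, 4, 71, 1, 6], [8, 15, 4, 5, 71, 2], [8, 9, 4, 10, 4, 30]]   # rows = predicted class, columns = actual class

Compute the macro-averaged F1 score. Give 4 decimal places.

0.6834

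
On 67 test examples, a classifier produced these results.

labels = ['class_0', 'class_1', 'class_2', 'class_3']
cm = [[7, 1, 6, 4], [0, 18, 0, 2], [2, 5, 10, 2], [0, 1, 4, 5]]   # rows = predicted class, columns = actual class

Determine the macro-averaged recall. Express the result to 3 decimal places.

Per-class recall (TP/(TP+FN)):
  class_0: TP=7, FN=0+2+0=2 → 7/9 = 0.7778
  class_1: TP=18, FN=1+5+1=7 → 18/25 = 0.7200
  class_2: TP=10, FN=6+0+4=10 → 10/20 = 0.5000
  class_3: TP=5, FN=4+2+2=8 → 5/13 = 0.3846
Macro-recall = mean = (0.7778 + 0.7200 + 0.5000 + 0.3846) / 4 = 0.596

0.596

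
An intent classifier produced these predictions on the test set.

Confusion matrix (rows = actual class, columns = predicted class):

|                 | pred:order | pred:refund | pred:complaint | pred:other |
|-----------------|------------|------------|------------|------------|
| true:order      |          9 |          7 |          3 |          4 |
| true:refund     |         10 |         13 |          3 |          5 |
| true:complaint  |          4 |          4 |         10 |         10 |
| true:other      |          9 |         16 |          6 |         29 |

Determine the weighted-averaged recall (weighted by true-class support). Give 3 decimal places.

Per-class recall (TP/(TP+FN)):
  order: TP=9, FN=7+3+4=14 → 9/23 = 0.3913
  refund: TP=13, FN=10+3+5=18 → 13/31 = 0.4194
  complaint: TP=10, FN=4+4+10=18 → 10/28 = 0.3571
  other: TP=29, FN=9+16+6=31 → 29/60 = 0.4833
Weighted-recall = Σ (supportᵢ/N)·recallᵢ with N=142: (23/142)·0.3913 + (31/142)·0.4194 + (28/142)·0.3571 + (60/142)·0.4833 = 0.430

0.430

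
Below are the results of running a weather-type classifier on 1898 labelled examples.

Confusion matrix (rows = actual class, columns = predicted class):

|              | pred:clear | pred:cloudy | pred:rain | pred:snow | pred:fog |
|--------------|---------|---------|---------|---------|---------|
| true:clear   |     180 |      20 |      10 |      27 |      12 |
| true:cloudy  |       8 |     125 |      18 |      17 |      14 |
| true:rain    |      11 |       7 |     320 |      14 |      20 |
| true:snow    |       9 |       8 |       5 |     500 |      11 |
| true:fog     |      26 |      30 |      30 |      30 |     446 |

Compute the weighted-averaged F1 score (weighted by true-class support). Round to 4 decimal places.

0.8269

Per-class F1 score (2·TP/(2·TP+FP+FN)):
  clear: TP=180, FP=8+11+9+26=54, FN=20+10+27+12=69 → 360/483 = 0.74534
  cloudy: TP=125, FP=20+7+8+30=65, FN=8+18+17+14=57 → 250/372 = 0.67204
  rain: TP=320, FP=10+18+5+30=63, FN=11+7+14+20=52 → 640/755 = 0.84768
  snow: TP=500, FP=27+17+14+30=88, FN=9+8+5+11=33 → 1000/1121 = 0.89206
  fog: TP=446, FP=12+14+20+11=57, FN=26+30+30+30=116 → 892/1065 = 0.83756
Weighted-F1 score = Σ (supportᵢ/N)·F1 scoreᵢ with N=1898: (249/1898)·0.74534 + (182/1898)·0.67204 + (372/1898)·0.84768 + (533/1898)·0.89206 + (562/1898)·0.83756 = 0.8269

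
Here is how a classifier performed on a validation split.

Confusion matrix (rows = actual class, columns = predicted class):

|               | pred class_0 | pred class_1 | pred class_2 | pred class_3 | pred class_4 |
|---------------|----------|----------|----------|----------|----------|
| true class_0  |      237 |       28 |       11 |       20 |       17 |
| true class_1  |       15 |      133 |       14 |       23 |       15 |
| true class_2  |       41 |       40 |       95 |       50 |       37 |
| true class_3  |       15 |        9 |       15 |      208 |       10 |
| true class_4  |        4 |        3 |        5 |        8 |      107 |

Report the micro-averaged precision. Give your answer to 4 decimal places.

Micro-averaging pools counts across classes: ΣTP=780, ΣFP=380, ΣFN=380.
Micro-precision = TP/(TP+FP) on pooled counts = 0.6724 (equals overall accuracy in single-label multiclass).

0.6724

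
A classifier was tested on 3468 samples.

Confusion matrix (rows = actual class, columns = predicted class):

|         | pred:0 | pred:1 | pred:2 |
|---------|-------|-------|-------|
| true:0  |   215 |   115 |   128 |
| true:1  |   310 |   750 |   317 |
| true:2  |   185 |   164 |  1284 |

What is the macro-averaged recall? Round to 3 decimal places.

0.600

Per-class recall (TP/(TP+FN)):
  0: TP=215, FN=115+128=243 → 215/458 = 0.4694
  1: TP=750, FN=310+317=627 → 750/1377 = 0.5447
  2: TP=1284, FN=185+164=349 → 1284/1633 = 0.7863
Macro-recall = mean = (0.4694 + 0.5447 + 0.7863) / 3 = 0.600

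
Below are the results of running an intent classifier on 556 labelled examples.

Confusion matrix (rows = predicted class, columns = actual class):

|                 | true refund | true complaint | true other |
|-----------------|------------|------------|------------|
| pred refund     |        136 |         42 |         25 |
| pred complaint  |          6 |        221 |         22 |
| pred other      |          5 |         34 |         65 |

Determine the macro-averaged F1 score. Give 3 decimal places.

Per-class F1 score (2·TP/(2·TP+FP+FN)):
  refund: TP=136, FP=42+25=67, FN=6+5=11 → 272/350 = 0.7771
  complaint: TP=221, FP=6+22=28, FN=42+34=76 → 442/546 = 0.8095
  other: TP=65, FP=5+34=39, FN=25+22=47 → 130/216 = 0.6019
Macro-F1 score = mean = (0.7771 + 0.8095 + 0.6019) / 3 = 0.730

0.730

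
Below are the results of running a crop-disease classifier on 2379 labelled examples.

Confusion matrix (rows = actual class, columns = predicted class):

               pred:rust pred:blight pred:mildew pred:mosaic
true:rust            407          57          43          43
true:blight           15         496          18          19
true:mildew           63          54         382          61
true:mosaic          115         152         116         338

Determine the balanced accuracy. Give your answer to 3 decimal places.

Balanced accuracy = mean of per-class recall.
  rust: recall = 407/550 = 0.7400
  blight: recall = 496/548 = 0.9051
  mildew: recall = 382/560 = 0.6821
  mosaic: recall = 338/721 = 0.4688
Mean = (0.7400 + 0.9051 + 0.6821 + 0.4688) / 4 = 0.699

0.699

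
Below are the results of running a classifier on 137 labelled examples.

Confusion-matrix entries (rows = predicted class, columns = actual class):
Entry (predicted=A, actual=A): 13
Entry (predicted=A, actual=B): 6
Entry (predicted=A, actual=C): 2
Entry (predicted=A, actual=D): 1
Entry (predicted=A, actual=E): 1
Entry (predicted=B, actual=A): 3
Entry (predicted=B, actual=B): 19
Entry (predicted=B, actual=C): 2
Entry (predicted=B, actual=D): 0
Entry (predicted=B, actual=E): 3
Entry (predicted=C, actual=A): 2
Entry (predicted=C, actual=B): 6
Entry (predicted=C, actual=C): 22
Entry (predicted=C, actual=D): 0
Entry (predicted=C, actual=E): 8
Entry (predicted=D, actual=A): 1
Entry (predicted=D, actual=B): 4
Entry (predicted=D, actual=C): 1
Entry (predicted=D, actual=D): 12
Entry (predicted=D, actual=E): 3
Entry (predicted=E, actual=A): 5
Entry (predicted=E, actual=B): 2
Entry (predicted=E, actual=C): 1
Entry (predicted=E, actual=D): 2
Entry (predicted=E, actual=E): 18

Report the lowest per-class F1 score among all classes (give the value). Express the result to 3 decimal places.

0.553

Per-class F1 score (2·TP/(2·TP+FP+FN)):
  A: TP=13, FP=6+2+1+1=10, FN=3+2+1+5=11 → 26/47 = 0.5532
  B: TP=19, FP=3+2+0+3=8, FN=6+6+4+2=18 → 38/64 = 0.5938
  C: TP=22, FP=2+6+0+8=16, FN=2+2+1+1=6 → 44/66 = 0.6667
  D: TP=12, FP=1+4+1+3=9, FN=1+0+0+2=3 → 24/36 = 0.6667
  E: TP=18, FP=5+2+1+2=10, FN=1+3+8+3=15 → 36/61 = 0.5902
Lowest is class 'A' with F1 score = 0.553.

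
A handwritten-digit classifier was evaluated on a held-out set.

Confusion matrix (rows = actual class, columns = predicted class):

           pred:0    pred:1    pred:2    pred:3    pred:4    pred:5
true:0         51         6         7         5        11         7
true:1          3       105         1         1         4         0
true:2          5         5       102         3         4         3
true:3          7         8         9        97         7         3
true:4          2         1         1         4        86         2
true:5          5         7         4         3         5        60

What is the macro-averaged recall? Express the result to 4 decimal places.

Per-class recall (TP/(TP+FN)):
  0: TP=51, FN=6+7+5+11+7=36 → 51/87 = 0.58621
  1: TP=105, FN=3+1+1+4+0=9 → 105/114 = 0.92105
  2: TP=102, FN=5+5+3+4+3=20 → 102/122 = 0.83607
  3: TP=97, FN=7+8+9+7+3=34 → 97/131 = 0.74046
  4: TP=86, FN=2+1+1+4+2=10 → 86/96 = 0.89583
  5: TP=60, FN=5+7+4+3+5=24 → 60/84 = 0.71429
Macro-recall = mean = (0.58621 + 0.92105 + 0.83607 + 0.74046 + 0.89583 + 0.71429) / 6 = 0.7823

0.7823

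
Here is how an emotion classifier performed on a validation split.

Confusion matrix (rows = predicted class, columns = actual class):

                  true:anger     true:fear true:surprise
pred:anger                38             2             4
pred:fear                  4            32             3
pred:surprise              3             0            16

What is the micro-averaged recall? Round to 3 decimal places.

0.843

Micro-averaging pools counts across classes: ΣTP=86, ΣFP=16, ΣFN=16.
Micro-recall = TP/(TP+FN) on pooled counts = 0.843 (equals overall accuracy in single-label multiclass).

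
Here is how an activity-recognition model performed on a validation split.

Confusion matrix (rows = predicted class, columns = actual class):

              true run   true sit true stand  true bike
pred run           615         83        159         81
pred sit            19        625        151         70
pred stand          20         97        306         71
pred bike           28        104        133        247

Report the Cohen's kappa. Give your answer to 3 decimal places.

0.513

Observed agreement pₒ = trace/N = 1793/2809 = 0.6383
Expected agreement pₑ = Σ (rowᵢ·colᵢ)/N² = (682·938 + 909·865 + 749·494 + 469·512)/2809² = 0.2580
κ = (pₒ − pₑ)/(1 − pₑ) = (0.6383 − 0.2580)/(1 − 0.2580) = 0.513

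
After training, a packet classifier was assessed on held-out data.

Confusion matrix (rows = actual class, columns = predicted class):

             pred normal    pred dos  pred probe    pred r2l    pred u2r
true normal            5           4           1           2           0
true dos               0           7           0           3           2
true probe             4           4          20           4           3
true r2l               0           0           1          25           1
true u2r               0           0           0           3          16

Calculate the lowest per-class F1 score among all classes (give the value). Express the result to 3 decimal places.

0.476

Per-class F1 score (2·TP/(2·TP+FP+FN)):
  normal: TP=5, FP=0+4+0+0=4, FN=4+1+2+0=7 → 10/21 = 0.4762
  dos: TP=7, FP=4+4+0+0=8, FN=0+0+3+2=5 → 14/27 = 0.5185
  probe: TP=20, FP=1+0+1+0=2, FN=4+4+4+3=15 → 40/57 = 0.7018
  r2l: TP=25, FP=2+3+4+3=12, FN=0+0+1+1=2 → 50/64 = 0.7813
  u2r: TP=16, FP=0+2+3+1=6, FN=0+0+0+3=3 → 32/41 = 0.7805
Lowest is class 'normal' with F1 score = 0.476.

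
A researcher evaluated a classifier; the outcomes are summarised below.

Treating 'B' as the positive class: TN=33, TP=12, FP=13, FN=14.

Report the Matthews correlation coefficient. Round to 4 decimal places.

MCC = (TP·TN − FP·FN) / √((TP+FP)(TP+FN)(TN+FP)(TN+FN))
Numerator = 12·33 − 13·14 = 214
Denominator = √(25·26·46·47) = √1405300 = 1185.4535
MCC = 214 / 1185.4535 = 0.1805

0.1805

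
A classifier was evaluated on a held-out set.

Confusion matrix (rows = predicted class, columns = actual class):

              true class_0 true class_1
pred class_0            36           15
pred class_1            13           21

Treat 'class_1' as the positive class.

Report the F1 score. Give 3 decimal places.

0.600

Precision = TP/(TP+FP) = 21/34 = 0.6176
Recall = TP/(TP+FN) = 21/36 = 0.5833
F1 = 2·TP/(2·TP+FP+FN) = 42/70 = 0.600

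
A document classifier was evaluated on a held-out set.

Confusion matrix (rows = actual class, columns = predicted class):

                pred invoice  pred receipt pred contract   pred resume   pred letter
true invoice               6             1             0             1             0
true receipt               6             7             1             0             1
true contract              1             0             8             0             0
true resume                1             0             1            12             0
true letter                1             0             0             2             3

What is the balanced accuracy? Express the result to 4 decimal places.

0.6925

Balanced accuracy = mean of per-class recall.
  invoice: recall = 6/8 = 0.75000
  receipt: recall = 7/15 = 0.46667
  contract: recall = 8/9 = 0.88889
  resume: recall = 12/14 = 0.85714
  letter: recall = 3/6 = 0.50000
Mean = (0.75000 + 0.46667 + 0.88889 + 0.85714 + 0.50000) / 5 = 0.6925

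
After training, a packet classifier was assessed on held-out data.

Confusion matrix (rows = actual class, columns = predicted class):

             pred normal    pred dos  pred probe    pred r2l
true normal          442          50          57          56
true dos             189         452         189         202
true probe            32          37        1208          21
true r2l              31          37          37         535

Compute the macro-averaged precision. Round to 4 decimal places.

0.7223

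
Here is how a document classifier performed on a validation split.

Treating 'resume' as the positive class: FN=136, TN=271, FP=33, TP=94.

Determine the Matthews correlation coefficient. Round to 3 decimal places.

0.349

MCC = (TP·TN − FP·FN) / √((TP+FP)(TP+FN)(TN+FP)(TN+FN))
Numerator = 94·271 − 33·136 = 20986
Denominator = √(127·230·304·407) = √3614094880 = 60117.3426
MCC = 20986 / 60117.3426 = 0.349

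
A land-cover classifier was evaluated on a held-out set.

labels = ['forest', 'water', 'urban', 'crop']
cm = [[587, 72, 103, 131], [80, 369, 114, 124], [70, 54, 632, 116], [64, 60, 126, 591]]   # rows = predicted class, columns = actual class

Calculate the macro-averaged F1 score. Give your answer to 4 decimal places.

0.6568

Per-class F1 score (2·TP/(2·TP+FP+FN)):
  forest: TP=587, FP=72+103+131=306, FN=80+70+64=214 → 1174/1694 = 0.69303
  water: TP=369, FP=80+114+124=318, FN=72+54+60=186 → 738/1242 = 0.59420
  urban: TP=632, FP=70+54+116=240, FN=103+114+126=343 → 1264/1847 = 0.68435
  crop: TP=591, FP=64+60+126=250, FN=131+124+116=371 → 1182/1803 = 0.65557
Macro-F1 score = mean = (0.69303 + 0.59420 + 0.68435 + 0.65557) / 4 = 0.6568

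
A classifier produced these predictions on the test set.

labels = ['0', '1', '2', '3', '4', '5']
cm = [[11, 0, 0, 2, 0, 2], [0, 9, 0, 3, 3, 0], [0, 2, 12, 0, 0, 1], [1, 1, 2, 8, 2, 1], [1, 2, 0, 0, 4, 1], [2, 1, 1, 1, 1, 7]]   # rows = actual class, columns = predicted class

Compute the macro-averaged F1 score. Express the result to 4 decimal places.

Per-class F1 score (2·TP/(2·TP+FP+FN)):
  0: TP=11, FP=0+0+1+1+2=4, FN=0+0+2+0+2=4 → 22/30 = 0.73333
  1: TP=9, FP=0+2+1+2+1=6, FN=0+0+3+3+0=6 → 18/30 = 0.60000
  2: TP=12, FP=0+0+2+0+1=3, FN=0+2+0+0+1=3 → 24/30 = 0.80000
  3: TP=8, FP=2+3+0+0+1=6, FN=1+1+2+2+1=7 → 16/29 = 0.55172
  4: TP=4, FP=0+3+0+2+1=6, FN=1+2+0+0+1=4 → 8/18 = 0.44444
  5: TP=7, FP=2+0+1+1+1=5, FN=2+1+1+1+1=6 → 14/25 = 0.56000
Macro-F1 score = mean = (0.73333 + 0.60000 + 0.80000 + 0.55172 + 0.44444 + 0.56000) / 6 = 0.6149

0.6149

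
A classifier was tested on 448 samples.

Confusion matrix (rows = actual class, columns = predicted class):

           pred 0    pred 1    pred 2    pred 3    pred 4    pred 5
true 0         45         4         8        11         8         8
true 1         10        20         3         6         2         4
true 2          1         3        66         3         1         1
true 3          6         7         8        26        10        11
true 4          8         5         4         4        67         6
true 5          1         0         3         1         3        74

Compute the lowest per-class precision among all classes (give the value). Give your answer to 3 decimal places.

Per-class precision (TP/(TP+FP)):
  0: TP=45, FP=10+1+6+8+1=26 → 45/71 = 0.6338
  1: TP=20, FP=4+3+7+5+0=19 → 20/39 = 0.5128
  2: TP=66, FP=8+3+8+4+3=26 → 66/92 = 0.7174
  3: TP=26, FP=11+6+3+4+1=25 → 26/51 = 0.5098
  4: TP=67, FP=8+2+1+10+3=24 → 67/91 = 0.7363
  5: TP=74, FP=8+4+1+11+6=30 → 74/104 = 0.7115
Lowest is class '3' with precision = 0.510.

0.510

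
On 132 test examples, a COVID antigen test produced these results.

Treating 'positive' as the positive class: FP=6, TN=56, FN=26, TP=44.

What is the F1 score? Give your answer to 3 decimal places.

Precision = TP/(TP+FP) = 44/50 = 0.8800
Recall = TP/(TP+FN) = 44/70 = 0.6286
F1 = 2·TP/(2·TP+FP+FN) = 88/120 = 0.733

0.733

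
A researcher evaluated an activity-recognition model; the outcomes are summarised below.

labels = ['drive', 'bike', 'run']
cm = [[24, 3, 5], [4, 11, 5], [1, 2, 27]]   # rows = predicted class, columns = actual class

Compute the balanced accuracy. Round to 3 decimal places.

0.748

Balanced accuracy = mean of per-class recall.
  drive: recall = 24/29 = 0.8276
  bike: recall = 11/16 = 0.6875
  run: recall = 27/37 = 0.7297
Mean = (0.8276 + 0.6875 + 0.7297) / 3 = 0.748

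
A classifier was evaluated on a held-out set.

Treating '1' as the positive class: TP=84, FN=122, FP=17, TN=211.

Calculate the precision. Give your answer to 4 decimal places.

0.8317

Precision = TP/(TP+FP) = 84/(84+17) = 84/101 = 0.8317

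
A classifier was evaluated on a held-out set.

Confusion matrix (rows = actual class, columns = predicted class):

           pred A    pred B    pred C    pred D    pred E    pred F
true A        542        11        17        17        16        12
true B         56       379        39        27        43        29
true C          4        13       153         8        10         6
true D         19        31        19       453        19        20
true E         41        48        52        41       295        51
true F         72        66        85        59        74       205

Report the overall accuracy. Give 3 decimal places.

Accuracy = trace / total = (542+379+153+453+295+205=2027) / 3032 = 2027/3032 = 0.669

0.669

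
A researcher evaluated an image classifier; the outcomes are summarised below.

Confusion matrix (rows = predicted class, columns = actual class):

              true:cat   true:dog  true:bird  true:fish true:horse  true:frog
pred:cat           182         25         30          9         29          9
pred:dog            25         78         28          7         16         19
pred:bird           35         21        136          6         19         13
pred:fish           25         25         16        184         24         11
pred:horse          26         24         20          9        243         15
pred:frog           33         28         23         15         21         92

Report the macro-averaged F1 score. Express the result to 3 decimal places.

0.582

Per-class F1 score (2·TP/(2·TP+FP+FN)):
  cat: TP=182, FP=25+30+9+29+9=102, FN=25+35+25+26+33=144 → 364/610 = 0.5967
  dog: TP=78, FP=25+28+7+16+19=95, FN=25+21+25+24+28=123 → 156/374 = 0.4171
  bird: TP=136, FP=35+21+6+19+13=94, FN=30+28+16+20+23=117 → 272/483 = 0.5631
  fish: TP=184, FP=25+25+16+24+11=101, FN=9+7+6+9+15=46 → 368/515 = 0.7146
  horse: TP=243, FP=26+24+20+9+15=94, FN=29+16+19+24+21=109 → 486/689 = 0.7054
  frog: TP=92, FP=33+28+23+15+21=120, FN=9+19+13+11+15=67 → 184/371 = 0.4960
Macro-F1 score = mean = (0.5967 + 0.4171 + 0.5631 + 0.7146 + 0.7054 + 0.4960) / 6 = 0.582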